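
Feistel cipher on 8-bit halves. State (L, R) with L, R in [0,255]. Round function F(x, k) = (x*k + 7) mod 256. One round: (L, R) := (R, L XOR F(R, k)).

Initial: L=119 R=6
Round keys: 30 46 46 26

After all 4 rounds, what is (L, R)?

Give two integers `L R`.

Answer: 169 152

Derivation:
Round 1 (k=30): L=6 R=204
Round 2 (k=46): L=204 R=169
Round 3 (k=46): L=169 R=169
Round 4 (k=26): L=169 R=152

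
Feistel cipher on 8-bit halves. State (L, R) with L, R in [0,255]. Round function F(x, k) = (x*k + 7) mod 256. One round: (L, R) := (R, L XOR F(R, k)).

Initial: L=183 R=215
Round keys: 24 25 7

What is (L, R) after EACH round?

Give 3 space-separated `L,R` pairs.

Round 1 (k=24): L=215 R=152
Round 2 (k=25): L=152 R=8
Round 3 (k=7): L=8 R=167

Answer: 215,152 152,8 8,167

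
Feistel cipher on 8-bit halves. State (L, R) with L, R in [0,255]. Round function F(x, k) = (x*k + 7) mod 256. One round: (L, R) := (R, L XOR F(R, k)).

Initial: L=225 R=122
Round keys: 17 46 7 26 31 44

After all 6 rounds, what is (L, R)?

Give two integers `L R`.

Round 1 (k=17): L=122 R=192
Round 2 (k=46): L=192 R=253
Round 3 (k=7): L=253 R=50
Round 4 (k=26): L=50 R=230
Round 5 (k=31): L=230 R=211
Round 6 (k=44): L=211 R=173

Answer: 211 173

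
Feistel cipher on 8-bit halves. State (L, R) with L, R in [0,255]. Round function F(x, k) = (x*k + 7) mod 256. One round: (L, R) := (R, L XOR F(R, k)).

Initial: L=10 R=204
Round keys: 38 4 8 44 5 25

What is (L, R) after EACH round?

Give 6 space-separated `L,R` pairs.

Round 1 (k=38): L=204 R=69
Round 2 (k=4): L=69 R=215
Round 3 (k=8): L=215 R=250
Round 4 (k=44): L=250 R=40
Round 5 (k=5): L=40 R=53
Round 6 (k=25): L=53 R=28

Answer: 204,69 69,215 215,250 250,40 40,53 53,28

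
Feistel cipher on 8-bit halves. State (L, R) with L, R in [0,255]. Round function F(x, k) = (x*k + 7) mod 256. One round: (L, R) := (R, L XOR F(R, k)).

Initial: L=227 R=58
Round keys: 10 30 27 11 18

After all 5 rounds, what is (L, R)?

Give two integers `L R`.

Answer: 236 209

Derivation:
Round 1 (k=10): L=58 R=168
Round 2 (k=30): L=168 R=141
Round 3 (k=27): L=141 R=78
Round 4 (k=11): L=78 R=236
Round 5 (k=18): L=236 R=209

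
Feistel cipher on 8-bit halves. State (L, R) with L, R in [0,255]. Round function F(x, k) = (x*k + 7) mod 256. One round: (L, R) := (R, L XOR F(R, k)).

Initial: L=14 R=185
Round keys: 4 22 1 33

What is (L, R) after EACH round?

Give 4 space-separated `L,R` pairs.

Round 1 (k=4): L=185 R=229
Round 2 (k=22): L=229 R=12
Round 3 (k=1): L=12 R=246
Round 4 (k=33): L=246 R=177

Answer: 185,229 229,12 12,246 246,177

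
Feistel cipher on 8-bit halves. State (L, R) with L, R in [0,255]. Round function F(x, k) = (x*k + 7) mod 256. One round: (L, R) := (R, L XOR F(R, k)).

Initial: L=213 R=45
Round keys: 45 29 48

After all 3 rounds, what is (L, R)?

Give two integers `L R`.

Round 1 (k=45): L=45 R=37
Round 2 (k=29): L=37 R=21
Round 3 (k=48): L=21 R=210

Answer: 21 210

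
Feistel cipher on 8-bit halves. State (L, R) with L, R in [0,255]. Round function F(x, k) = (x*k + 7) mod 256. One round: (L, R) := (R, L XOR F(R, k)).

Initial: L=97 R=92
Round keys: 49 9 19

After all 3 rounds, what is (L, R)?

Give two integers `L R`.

Round 1 (k=49): L=92 R=194
Round 2 (k=9): L=194 R=133
Round 3 (k=19): L=133 R=36

Answer: 133 36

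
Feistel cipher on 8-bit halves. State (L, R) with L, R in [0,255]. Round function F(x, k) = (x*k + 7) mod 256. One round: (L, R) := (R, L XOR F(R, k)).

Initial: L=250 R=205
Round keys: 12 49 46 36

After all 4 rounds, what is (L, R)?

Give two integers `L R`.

Answer: 228 202

Derivation:
Round 1 (k=12): L=205 R=89
Round 2 (k=49): L=89 R=221
Round 3 (k=46): L=221 R=228
Round 4 (k=36): L=228 R=202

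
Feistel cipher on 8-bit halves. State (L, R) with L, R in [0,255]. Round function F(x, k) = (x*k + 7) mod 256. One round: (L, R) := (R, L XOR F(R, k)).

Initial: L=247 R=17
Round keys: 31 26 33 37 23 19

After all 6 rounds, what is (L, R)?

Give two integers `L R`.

Round 1 (k=31): L=17 R=225
Round 2 (k=26): L=225 R=240
Round 3 (k=33): L=240 R=22
Round 4 (k=37): L=22 R=197
Round 5 (k=23): L=197 R=172
Round 6 (k=19): L=172 R=14

Answer: 172 14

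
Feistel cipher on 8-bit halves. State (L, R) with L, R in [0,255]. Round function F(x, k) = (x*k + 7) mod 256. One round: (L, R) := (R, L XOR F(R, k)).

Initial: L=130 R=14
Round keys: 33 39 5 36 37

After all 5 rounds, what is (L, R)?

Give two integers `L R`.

Answer: 73 166

Derivation:
Round 1 (k=33): L=14 R=87
Round 2 (k=39): L=87 R=70
Round 3 (k=5): L=70 R=50
Round 4 (k=36): L=50 R=73
Round 5 (k=37): L=73 R=166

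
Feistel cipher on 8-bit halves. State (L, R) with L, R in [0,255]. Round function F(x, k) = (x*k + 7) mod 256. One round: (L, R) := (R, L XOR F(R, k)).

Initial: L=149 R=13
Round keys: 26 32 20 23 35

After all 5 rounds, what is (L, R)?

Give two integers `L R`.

Round 1 (k=26): L=13 R=204
Round 2 (k=32): L=204 R=138
Round 3 (k=20): L=138 R=3
Round 4 (k=23): L=3 R=198
Round 5 (k=35): L=198 R=26

Answer: 198 26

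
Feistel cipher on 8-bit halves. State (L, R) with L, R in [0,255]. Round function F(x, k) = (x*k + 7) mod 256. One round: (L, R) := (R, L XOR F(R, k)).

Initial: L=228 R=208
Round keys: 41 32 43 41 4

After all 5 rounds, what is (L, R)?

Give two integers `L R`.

Answer: 161 252

Derivation:
Round 1 (k=41): L=208 R=179
Round 2 (k=32): L=179 R=183
Round 3 (k=43): L=183 R=119
Round 4 (k=41): L=119 R=161
Round 5 (k=4): L=161 R=252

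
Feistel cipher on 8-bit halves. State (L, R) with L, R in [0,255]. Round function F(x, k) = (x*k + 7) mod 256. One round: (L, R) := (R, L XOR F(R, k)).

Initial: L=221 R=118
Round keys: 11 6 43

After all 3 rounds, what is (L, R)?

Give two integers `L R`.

Answer: 233 238

Derivation:
Round 1 (k=11): L=118 R=196
Round 2 (k=6): L=196 R=233
Round 3 (k=43): L=233 R=238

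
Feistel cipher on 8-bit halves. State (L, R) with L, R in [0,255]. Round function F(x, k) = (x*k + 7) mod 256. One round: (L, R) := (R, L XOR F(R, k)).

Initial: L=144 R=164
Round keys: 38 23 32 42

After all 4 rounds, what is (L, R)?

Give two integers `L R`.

Answer: 72 211

Derivation:
Round 1 (k=38): L=164 R=207
Round 2 (k=23): L=207 R=4
Round 3 (k=32): L=4 R=72
Round 4 (k=42): L=72 R=211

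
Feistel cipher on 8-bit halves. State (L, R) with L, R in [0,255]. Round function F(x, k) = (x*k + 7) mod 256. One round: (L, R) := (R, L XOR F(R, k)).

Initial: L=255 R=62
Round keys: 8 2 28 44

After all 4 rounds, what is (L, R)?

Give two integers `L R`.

Round 1 (k=8): L=62 R=8
Round 2 (k=2): L=8 R=41
Round 3 (k=28): L=41 R=139
Round 4 (k=44): L=139 R=194

Answer: 139 194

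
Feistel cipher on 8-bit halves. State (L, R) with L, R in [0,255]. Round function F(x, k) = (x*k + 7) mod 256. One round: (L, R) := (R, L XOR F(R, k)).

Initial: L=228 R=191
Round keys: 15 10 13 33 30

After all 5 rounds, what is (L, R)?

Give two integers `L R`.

Answer: 194 184

Derivation:
Round 1 (k=15): L=191 R=220
Round 2 (k=10): L=220 R=32
Round 3 (k=13): L=32 R=123
Round 4 (k=33): L=123 R=194
Round 5 (k=30): L=194 R=184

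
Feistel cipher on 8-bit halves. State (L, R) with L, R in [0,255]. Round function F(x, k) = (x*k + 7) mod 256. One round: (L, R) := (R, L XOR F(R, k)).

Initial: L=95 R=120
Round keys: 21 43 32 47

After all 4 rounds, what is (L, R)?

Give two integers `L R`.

Round 1 (k=21): L=120 R=128
Round 2 (k=43): L=128 R=255
Round 3 (k=32): L=255 R=103
Round 4 (k=47): L=103 R=15

Answer: 103 15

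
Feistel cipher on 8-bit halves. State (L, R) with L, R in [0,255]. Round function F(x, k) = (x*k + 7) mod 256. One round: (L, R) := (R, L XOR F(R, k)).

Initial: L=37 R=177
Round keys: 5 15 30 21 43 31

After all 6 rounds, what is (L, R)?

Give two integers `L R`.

Round 1 (k=5): L=177 R=89
Round 2 (k=15): L=89 R=143
Round 3 (k=30): L=143 R=144
Round 4 (k=21): L=144 R=88
Round 5 (k=43): L=88 R=95
Round 6 (k=31): L=95 R=208

Answer: 95 208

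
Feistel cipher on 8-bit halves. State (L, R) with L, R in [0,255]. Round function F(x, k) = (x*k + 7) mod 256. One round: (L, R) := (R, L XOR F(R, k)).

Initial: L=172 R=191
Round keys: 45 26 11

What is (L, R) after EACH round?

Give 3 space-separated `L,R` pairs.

Answer: 191,54 54,60 60,173

Derivation:
Round 1 (k=45): L=191 R=54
Round 2 (k=26): L=54 R=60
Round 3 (k=11): L=60 R=173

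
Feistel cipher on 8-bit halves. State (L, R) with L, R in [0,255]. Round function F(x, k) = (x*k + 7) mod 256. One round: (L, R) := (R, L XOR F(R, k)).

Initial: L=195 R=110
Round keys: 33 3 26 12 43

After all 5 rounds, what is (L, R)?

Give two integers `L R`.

Round 1 (k=33): L=110 R=246
Round 2 (k=3): L=246 R=135
Round 3 (k=26): L=135 R=75
Round 4 (k=12): L=75 R=12
Round 5 (k=43): L=12 R=64

Answer: 12 64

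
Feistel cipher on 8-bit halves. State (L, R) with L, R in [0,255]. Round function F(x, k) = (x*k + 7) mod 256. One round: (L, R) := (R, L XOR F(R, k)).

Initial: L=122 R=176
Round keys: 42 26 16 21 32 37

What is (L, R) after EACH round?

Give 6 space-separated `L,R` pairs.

Round 1 (k=42): L=176 R=157
Round 2 (k=26): L=157 R=73
Round 3 (k=16): L=73 R=10
Round 4 (k=21): L=10 R=144
Round 5 (k=32): L=144 R=13
Round 6 (k=37): L=13 R=120

Answer: 176,157 157,73 73,10 10,144 144,13 13,120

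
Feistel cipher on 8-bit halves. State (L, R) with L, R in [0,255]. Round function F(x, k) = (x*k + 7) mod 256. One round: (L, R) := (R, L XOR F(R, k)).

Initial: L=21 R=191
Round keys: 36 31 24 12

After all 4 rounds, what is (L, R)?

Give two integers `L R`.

Answer: 161 253

Derivation:
Round 1 (k=36): L=191 R=246
Round 2 (k=31): L=246 R=110
Round 3 (k=24): L=110 R=161
Round 4 (k=12): L=161 R=253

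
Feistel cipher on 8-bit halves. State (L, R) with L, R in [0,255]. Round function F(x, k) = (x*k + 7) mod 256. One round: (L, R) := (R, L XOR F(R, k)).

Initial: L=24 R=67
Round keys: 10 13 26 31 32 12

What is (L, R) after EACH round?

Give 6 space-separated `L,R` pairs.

Answer: 67,189 189,227 227,168 168,188 188,47 47,135

Derivation:
Round 1 (k=10): L=67 R=189
Round 2 (k=13): L=189 R=227
Round 3 (k=26): L=227 R=168
Round 4 (k=31): L=168 R=188
Round 5 (k=32): L=188 R=47
Round 6 (k=12): L=47 R=135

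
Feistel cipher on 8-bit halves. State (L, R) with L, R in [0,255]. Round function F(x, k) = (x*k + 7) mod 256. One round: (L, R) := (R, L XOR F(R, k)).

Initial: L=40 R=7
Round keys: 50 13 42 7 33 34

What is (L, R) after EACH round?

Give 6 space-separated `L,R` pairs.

Answer: 7,77 77,247 247,192 192,176 176,119 119,101

Derivation:
Round 1 (k=50): L=7 R=77
Round 2 (k=13): L=77 R=247
Round 3 (k=42): L=247 R=192
Round 4 (k=7): L=192 R=176
Round 5 (k=33): L=176 R=119
Round 6 (k=34): L=119 R=101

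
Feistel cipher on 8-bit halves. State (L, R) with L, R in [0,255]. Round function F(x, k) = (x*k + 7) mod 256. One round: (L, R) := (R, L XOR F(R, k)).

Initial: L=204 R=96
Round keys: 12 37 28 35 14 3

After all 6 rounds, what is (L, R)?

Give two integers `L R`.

Answer: 249 95

Derivation:
Round 1 (k=12): L=96 R=75
Round 2 (k=37): L=75 R=190
Round 3 (k=28): L=190 R=132
Round 4 (k=35): L=132 R=173
Round 5 (k=14): L=173 R=249
Round 6 (k=3): L=249 R=95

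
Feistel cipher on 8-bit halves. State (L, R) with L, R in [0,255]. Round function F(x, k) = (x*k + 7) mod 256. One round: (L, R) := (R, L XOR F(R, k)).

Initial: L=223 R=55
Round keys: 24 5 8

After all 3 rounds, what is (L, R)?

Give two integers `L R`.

Answer: 128 247

Derivation:
Round 1 (k=24): L=55 R=240
Round 2 (k=5): L=240 R=128
Round 3 (k=8): L=128 R=247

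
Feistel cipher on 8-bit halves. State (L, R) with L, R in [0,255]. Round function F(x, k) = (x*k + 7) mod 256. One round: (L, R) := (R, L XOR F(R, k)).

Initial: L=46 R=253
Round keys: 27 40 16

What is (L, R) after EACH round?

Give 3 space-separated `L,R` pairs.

Round 1 (k=27): L=253 R=152
Round 2 (k=40): L=152 R=58
Round 3 (k=16): L=58 R=63

Answer: 253,152 152,58 58,63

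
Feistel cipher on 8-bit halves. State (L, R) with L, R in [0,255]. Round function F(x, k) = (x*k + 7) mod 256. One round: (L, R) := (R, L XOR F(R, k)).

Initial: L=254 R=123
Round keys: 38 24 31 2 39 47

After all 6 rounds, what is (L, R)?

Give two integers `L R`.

Answer: 96 252

Derivation:
Round 1 (k=38): L=123 R=183
Round 2 (k=24): L=183 R=84
Round 3 (k=31): L=84 R=132
Round 4 (k=2): L=132 R=91
Round 5 (k=39): L=91 R=96
Round 6 (k=47): L=96 R=252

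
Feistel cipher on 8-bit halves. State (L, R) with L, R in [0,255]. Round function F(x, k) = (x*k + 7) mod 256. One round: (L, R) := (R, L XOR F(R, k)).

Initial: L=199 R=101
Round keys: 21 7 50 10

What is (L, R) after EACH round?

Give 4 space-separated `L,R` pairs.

Answer: 101,151 151,77 77,134 134,14

Derivation:
Round 1 (k=21): L=101 R=151
Round 2 (k=7): L=151 R=77
Round 3 (k=50): L=77 R=134
Round 4 (k=10): L=134 R=14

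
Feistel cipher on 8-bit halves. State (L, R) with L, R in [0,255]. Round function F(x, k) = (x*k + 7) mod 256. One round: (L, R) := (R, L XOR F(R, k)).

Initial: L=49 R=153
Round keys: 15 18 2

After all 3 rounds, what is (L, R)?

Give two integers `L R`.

Round 1 (k=15): L=153 R=207
Round 2 (k=18): L=207 R=12
Round 3 (k=2): L=12 R=208

Answer: 12 208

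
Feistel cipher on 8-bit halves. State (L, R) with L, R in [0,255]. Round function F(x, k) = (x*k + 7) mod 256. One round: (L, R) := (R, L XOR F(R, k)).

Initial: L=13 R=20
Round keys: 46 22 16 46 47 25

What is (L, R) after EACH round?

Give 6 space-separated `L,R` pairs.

Answer: 20,146 146,135 135,229 229,170 170,216 216,181

Derivation:
Round 1 (k=46): L=20 R=146
Round 2 (k=22): L=146 R=135
Round 3 (k=16): L=135 R=229
Round 4 (k=46): L=229 R=170
Round 5 (k=47): L=170 R=216
Round 6 (k=25): L=216 R=181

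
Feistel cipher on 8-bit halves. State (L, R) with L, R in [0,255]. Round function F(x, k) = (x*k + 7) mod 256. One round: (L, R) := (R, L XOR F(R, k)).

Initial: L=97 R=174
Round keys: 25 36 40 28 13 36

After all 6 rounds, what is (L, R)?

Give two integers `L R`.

Round 1 (k=25): L=174 R=100
Round 2 (k=36): L=100 R=185
Round 3 (k=40): L=185 R=139
Round 4 (k=28): L=139 R=130
Round 5 (k=13): L=130 R=42
Round 6 (k=36): L=42 R=109

Answer: 42 109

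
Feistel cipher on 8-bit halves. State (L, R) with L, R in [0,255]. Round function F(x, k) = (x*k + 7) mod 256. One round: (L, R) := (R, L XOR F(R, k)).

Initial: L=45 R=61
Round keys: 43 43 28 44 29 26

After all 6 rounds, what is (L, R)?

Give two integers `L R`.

Answer: 33 123

Derivation:
Round 1 (k=43): L=61 R=107
Round 2 (k=43): L=107 R=61
Round 3 (k=28): L=61 R=216
Round 4 (k=44): L=216 R=26
Round 5 (k=29): L=26 R=33
Round 6 (k=26): L=33 R=123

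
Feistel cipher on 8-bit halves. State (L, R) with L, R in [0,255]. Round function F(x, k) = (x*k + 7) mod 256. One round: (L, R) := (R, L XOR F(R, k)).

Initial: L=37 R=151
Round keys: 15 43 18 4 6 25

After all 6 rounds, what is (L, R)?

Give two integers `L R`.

Round 1 (k=15): L=151 R=197
Round 2 (k=43): L=197 R=137
Round 3 (k=18): L=137 R=108
Round 4 (k=4): L=108 R=62
Round 5 (k=6): L=62 R=23
Round 6 (k=25): L=23 R=120

Answer: 23 120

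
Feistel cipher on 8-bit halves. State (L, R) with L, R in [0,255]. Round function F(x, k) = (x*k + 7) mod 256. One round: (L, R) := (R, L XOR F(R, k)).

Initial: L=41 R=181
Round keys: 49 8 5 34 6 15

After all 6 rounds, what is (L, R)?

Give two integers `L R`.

Answer: 169 235

Derivation:
Round 1 (k=49): L=181 R=133
Round 2 (k=8): L=133 R=154
Round 3 (k=5): L=154 R=140
Round 4 (k=34): L=140 R=5
Round 5 (k=6): L=5 R=169
Round 6 (k=15): L=169 R=235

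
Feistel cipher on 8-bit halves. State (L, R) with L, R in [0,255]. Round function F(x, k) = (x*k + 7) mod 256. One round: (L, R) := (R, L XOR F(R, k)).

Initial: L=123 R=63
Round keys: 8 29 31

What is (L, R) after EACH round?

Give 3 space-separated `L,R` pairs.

Round 1 (k=8): L=63 R=132
Round 2 (k=29): L=132 R=196
Round 3 (k=31): L=196 R=71

Answer: 63,132 132,196 196,71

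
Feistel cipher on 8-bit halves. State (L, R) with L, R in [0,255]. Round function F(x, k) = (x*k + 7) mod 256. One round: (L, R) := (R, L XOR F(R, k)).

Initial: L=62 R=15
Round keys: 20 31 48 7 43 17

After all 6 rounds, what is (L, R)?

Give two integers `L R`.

Round 1 (k=20): L=15 R=13
Round 2 (k=31): L=13 R=149
Round 3 (k=48): L=149 R=250
Round 4 (k=7): L=250 R=72
Round 5 (k=43): L=72 R=229
Round 6 (k=17): L=229 R=116

Answer: 229 116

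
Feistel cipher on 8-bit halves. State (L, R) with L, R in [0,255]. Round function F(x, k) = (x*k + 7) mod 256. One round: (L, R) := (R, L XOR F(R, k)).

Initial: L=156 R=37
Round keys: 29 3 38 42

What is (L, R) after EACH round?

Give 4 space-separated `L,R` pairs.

Answer: 37,164 164,214 214,111 111,235

Derivation:
Round 1 (k=29): L=37 R=164
Round 2 (k=3): L=164 R=214
Round 3 (k=38): L=214 R=111
Round 4 (k=42): L=111 R=235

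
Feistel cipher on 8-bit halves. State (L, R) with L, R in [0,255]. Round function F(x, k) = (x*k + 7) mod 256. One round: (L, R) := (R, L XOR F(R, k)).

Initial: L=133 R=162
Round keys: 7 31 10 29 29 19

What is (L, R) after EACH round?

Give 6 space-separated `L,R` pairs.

Answer: 162,240 240,181 181,233 233,217 217,117 117,111

Derivation:
Round 1 (k=7): L=162 R=240
Round 2 (k=31): L=240 R=181
Round 3 (k=10): L=181 R=233
Round 4 (k=29): L=233 R=217
Round 5 (k=29): L=217 R=117
Round 6 (k=19): L=117 R=111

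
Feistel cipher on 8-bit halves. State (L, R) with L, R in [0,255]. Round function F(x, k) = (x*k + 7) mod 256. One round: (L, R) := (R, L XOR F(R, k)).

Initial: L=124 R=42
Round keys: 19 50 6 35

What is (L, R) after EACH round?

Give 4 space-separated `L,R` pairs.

Answer: 42,89 89,67 67,192 192,4

Derivation:
Round 1 (k=19): L=42 R=89
Round 2 (k=50): L=89 R=67
Round 3 (k=6): L=67 R=192
Round 4 (k=35): L=192 R=4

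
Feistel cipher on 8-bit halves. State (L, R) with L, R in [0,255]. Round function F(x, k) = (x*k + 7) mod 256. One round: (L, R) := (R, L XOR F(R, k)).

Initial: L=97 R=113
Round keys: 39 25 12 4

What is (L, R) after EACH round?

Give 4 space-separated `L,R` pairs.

Answer: 113,95 95,63 63,164 164,168

Derivation:
Round 1 (k=39): L=113 R=95
Round 2 (k=25): L=95 R=63
Round 3 (k=12): L=63 R=164
Round 4 (k=4): L=164 R=168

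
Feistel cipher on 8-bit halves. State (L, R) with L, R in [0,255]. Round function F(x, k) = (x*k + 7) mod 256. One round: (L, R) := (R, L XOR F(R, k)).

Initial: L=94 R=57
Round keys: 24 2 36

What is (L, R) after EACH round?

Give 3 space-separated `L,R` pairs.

Answer: 57,1 1,48 48,198

Derivation:
Round 1 (k=24): L=57 R=1
Round 2 (k=2): L=1 R=48
Round 3 (k=36): L=48 R=198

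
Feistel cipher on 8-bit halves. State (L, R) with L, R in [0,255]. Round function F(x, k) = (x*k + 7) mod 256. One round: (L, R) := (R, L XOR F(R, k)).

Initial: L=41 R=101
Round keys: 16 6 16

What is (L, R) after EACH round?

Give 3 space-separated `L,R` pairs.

Answer: 101,126 126,158 158,153

Derivation:
Round 1 (k=16): L=101 R=126
Round 2 (k=6): L=126 R=158
Round 3 (k=16): L=158 R=153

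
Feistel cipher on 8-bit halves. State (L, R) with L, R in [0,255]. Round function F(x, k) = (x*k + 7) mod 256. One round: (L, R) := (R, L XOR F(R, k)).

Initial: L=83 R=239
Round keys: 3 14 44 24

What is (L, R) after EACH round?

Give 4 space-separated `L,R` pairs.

Round 1 (k=3): L=239 R=135
Round 2 (k=14): L=135 R=134
Round 3 (k=44): L=134 R=136
Round 4 (k=24): L=136 R=65

Answer: 239,135 135,134 134,136 136,65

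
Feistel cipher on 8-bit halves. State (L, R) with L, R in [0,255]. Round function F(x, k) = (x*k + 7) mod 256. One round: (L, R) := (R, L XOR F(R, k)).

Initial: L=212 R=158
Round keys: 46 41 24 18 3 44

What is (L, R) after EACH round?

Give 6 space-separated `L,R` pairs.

Answer: 158,191 191,0 0,184 184,247 247,84 84,128

Derivation:
Round 1 (k=46): L=158 R=191
Round 2 (k=41): L=191 R=0
Round 3 (k=24): L=0 R=184
Round 4 (k=18): L=184 R=247
Round 5 (k=3): L=247 R=84
Round 6 (k=44): L=84 R=128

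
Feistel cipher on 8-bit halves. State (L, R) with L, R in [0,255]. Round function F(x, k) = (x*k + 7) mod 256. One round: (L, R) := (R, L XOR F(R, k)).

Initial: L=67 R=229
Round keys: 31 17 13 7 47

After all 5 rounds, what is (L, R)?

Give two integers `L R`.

Round 1 (k=31): L=229 R=129
Round 2 (k=17): L=129 R=125
Round 3 (k=13): L=125 R=225
Round 4 (k=7): L=225 R=83
Round 5 (k=47): L=83 R=165

Answer: 83 165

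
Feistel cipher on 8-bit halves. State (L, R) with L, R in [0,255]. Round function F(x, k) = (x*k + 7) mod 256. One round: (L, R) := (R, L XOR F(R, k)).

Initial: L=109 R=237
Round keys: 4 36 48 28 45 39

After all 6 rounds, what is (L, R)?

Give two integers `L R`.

Answer: 53 139

Derivation:
Round 1 (k=4): L=237 R=214
Round 2 (k=36): L=214 R=242
Round 3 (k=48): L=242 R=177
Round 4 (k=28): L=177 R=145
Round 5 (k=45): L=145 R=53
Round 6 (k=39): L=53 R=139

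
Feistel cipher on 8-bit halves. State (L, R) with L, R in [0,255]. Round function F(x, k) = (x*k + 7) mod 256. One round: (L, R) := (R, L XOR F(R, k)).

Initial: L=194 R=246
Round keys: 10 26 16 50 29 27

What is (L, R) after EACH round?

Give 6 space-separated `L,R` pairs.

Answer: 246,97 97,23 23,22 22,68 68,173 173,2

Derivation:
Round 1 (k=10): L=246 R=97
Round 2 (k=26): L=97 R=23
Round 3 (k=16): L=23 R=22
Round 4 (k=50): L=22 R=68
Round 5 (k=29): L=68 R=173
Round 6 (k=27): L=173 R=2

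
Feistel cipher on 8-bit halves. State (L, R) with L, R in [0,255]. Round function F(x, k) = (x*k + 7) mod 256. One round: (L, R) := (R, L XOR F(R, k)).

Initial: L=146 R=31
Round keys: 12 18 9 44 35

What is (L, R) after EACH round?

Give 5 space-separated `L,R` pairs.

Round 1 (k=12): L=31 R=233
Round 2 (k=18): L=233 R=118
Round 3 (k=9): L=118 R=196
Round 4 (k=44): L=196 R=193
Round 5 (k=35): L=193 R=174

Answer: 31,233 233,118 118,196 196,193 193,174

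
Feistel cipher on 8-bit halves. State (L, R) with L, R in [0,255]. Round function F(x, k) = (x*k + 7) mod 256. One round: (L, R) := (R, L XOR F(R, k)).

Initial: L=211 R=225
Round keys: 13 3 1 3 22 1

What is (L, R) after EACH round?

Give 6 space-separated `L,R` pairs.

Round 1 (k=13): L=225 R=167
Round 2 (k=3): L=167 R=29
Round 3 (k=1): L=29 R=131
Round 4 (k=3): L=131 R=141
Round 5 (k=22): L=141 R=166
Round 6 (k=1): L=166 R=32

Answer: 225,167 167,29 29,131 131,141 141,166 166,32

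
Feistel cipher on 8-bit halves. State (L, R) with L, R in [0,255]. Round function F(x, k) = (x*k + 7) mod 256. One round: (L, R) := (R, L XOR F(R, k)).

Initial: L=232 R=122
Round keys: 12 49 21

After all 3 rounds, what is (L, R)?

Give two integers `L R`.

Answer: 212 60

Derivation:
Round 1 (k=12): L=122 R=87
Round 2 (k=49): L=87 R=212
Round 3 (k=21): L=212 R=60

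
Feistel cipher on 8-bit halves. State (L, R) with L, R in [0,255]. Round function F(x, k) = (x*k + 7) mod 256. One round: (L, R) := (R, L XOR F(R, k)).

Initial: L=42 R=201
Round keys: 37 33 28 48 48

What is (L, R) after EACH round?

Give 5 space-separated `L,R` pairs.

Answer: 201,62 62,204 204,105 105,123 123,126

Derivation:
Round 1 (k=37): L=201 R=62
Round 2 (k=33): L=62 R=204
Round 3 (k=28): L=204 R=105
Round 4 (k=48): L=105 R=123
Round 5 (k=48): L=123 R=126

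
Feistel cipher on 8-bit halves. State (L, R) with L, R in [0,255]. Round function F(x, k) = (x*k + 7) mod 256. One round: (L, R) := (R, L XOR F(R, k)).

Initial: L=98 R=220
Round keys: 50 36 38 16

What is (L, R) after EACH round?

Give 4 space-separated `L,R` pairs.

Round 1 (k=50): L=220 R=157
Round 2 (k=36): L=157 R=199
Round 3 (k=38): L=199 R=12
Round 4 (k=16): L=12 R=0

Answer: 220,157 157,199 199,12 12,0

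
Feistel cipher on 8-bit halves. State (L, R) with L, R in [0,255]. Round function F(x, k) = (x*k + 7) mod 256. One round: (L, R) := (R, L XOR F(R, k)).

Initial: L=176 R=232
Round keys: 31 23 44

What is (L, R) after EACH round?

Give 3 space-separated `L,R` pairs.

Answer: 232,175 175,40 40,72

Derivation:
Round 1 (k=31): L=232 R=175
Round 2 (k=23): L=175 R=40
Round 3 (k=44): L=40 R=72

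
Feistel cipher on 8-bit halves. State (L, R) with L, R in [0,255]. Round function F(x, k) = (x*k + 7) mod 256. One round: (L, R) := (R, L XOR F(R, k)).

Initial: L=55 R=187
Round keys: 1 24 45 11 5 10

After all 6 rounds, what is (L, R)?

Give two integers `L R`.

Answer: 142 118

Derivation:
Round 1 (k=1): L=187 R=245
Round 2 (k=24): L=245 R=68
Round 3 (k=45): L=68 R=14
Round 4 (k=11): L=14 R=229
Round 5 (k=5): L=229 R=142
Round 6 (k=10): L=142 R=118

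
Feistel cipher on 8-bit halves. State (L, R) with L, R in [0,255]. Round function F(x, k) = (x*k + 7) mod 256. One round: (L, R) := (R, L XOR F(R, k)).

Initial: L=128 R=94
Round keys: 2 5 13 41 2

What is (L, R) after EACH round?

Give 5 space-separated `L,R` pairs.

Answer: 94,67 67,8 8,44 44,27 27,17

Derivation:
Round 1 (k=2): L=94 R=67
Round 2 (k=5): L=67 R=8
Round 3 (k=13): L=8 R=44
Round 4 (k=41): L=44 R=27
Round 5 (k=2): L=27 R=17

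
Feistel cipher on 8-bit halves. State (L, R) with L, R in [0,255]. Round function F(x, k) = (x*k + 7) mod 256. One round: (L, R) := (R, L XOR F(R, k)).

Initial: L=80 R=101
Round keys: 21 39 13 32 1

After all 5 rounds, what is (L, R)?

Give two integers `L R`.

Round 1 (k=21): L=101 R=0
Round 2 (k=39): L=0 R=98
Round 3 (k=13): L=98 R=1
Round 4 (k=32): L=1 R=69
Round 5 (k=1): L=69 R=77

Answer: 69 77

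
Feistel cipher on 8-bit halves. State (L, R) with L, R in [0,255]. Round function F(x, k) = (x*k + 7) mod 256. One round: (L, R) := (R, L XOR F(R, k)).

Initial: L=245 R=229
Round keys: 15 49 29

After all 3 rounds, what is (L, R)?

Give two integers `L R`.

Answer: 59 49

Derivation:
Round 1 (k=15): L=229 R=135
Round 2 (k=49): L=135 R=59
Round 3 (k=29): L=59 R=49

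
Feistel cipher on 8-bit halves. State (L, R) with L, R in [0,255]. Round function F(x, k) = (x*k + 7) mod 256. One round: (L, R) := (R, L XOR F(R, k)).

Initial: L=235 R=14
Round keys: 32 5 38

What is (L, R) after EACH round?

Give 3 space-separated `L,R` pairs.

Answer: 14,44 44,237 237,25

Derivation:
Round 1 (k=32): L=14 R=44
Round 2 (k=5): L=44 R=237
Round 3 (k=38): L=237 R=25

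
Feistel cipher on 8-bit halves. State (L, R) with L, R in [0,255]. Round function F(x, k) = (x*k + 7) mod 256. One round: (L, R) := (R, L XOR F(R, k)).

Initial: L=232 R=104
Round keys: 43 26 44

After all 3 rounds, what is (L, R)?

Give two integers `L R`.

Answer: 53 180

Derivation:
Round 1 (k=43): L=104 R=151
Round 2 (k=26): L=151 R=53
Round 3 (k=44): L=53 R=180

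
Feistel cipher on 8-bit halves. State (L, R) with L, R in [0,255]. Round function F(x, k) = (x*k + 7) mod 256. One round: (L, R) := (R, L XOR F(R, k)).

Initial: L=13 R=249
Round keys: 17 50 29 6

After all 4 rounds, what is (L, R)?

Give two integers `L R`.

Answer: 178 123

Derivation:
Round 1 (k=17): L=249 R=157
Round 2 (k=50): L=157 R=72
Round 3 (k=29): L=72 R=178
Round 4 (k=6): L=178 R=123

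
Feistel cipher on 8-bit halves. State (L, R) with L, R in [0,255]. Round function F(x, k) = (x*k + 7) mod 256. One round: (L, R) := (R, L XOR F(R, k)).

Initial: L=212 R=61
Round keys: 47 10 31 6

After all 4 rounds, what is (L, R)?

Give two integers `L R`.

Answer: 183 63

Derivation:
Round 1 (k=47): L=61 R=238
Round 2 (k=10): L=238 R=110
Round 3 (k=31): L=110 R=183
Round 4 (k=6): L=183 R=63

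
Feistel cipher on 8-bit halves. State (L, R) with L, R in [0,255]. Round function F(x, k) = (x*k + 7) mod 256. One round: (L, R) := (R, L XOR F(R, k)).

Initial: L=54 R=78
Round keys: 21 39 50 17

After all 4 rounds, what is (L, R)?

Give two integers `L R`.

Answer: 96 205

Derivation:
Round 1 (k=21): L=78 R=91
Round 2 (k=39): L=91 R=170
Round 3 (k=50): L=170 R=96
Round 4 (k=17): L=96 R=205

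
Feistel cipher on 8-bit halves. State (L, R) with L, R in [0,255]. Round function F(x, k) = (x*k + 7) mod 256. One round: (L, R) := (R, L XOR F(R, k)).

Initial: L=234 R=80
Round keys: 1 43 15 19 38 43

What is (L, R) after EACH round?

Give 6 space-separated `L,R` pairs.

Round 1 (k=1): L=80 R=189
Round 2 (k=43): L=189 R=150
Round 3 (k=15): L=150 R=108
Round 4 (k=19): L=108 R=157
Round 5 (k=38): L=157 R=57
Round 6 (k=43): L=57 R=7

Answer: 80,189 189,150 150,108 108,157 157,57 57,7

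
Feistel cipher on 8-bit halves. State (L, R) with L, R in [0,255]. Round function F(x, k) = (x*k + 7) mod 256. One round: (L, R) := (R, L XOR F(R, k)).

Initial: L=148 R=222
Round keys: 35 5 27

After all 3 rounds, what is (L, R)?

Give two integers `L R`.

Answer: 14 116

Derivation:
Round 1 (k=35): L=222 R=245
Round 2 (k=5): L=245 R=14
Round 3 (k=27): L=14 R=116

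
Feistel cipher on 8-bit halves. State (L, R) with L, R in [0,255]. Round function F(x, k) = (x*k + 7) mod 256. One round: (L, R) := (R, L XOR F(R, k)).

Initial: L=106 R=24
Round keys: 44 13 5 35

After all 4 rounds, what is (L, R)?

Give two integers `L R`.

Answer: 194 101

Derivation:
Round 1 (k=44): L=24 R=77
Round 2 (k=13): L=77 R=232
Round 3 (k=5): L=232 R=194
Round 4 (k=35): L=194 R=101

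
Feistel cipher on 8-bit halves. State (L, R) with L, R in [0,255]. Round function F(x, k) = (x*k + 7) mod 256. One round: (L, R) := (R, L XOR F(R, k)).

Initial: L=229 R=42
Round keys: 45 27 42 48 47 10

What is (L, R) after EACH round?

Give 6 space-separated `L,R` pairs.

Answer: 42,140 140,225 225,125 125,150 150,236 236,169

Derivation:
Round 1 (k=45): L=42 R=140
Round 2 (k=27): L=140 R=225
Round 3 (k=42): L=225 R=125
Round 4 (k=48): L=125 R=150
Round 5 (k=47): L=150 R=236
Round 6 (k=10): L=236 R=169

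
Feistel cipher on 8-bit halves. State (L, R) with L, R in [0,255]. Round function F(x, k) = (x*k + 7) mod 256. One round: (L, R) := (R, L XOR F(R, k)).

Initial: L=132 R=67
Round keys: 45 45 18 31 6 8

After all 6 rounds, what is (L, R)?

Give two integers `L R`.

Answer: 158 11

Derivation:
Round 1 (k=45): L=67 R=74
Round 2 (k=45): L=74 R=74
Round 3 (k=18): L=74 R=113
Round 4 (k=31): L=113 R=252
Round 5 (k=6): L=252 R=158
Round 6 (k=8): L=158 R=11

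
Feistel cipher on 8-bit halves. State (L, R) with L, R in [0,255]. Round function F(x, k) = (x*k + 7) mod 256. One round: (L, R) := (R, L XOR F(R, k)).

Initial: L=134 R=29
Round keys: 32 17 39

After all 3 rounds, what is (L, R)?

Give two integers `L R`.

Answer: 37 139

Derivation:
Round 1 (k=32): L=29 R=33
Round 2 (k=17): L=33 R=37
Round 3 (k=39): L=37 R=139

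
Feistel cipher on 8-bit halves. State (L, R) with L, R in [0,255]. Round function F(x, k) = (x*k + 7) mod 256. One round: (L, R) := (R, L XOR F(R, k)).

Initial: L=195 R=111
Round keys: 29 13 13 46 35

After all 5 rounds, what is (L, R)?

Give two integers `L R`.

Answer: 74 242

Derivation:
Round 1 (k=29): L=111 R=89
Round 2 (k=13): L=89 R=227
Round 3 (k=13): L=227 R=215
Round 4 (k=46): L=215 R=74
Round 5 (k=35): L=74 R=242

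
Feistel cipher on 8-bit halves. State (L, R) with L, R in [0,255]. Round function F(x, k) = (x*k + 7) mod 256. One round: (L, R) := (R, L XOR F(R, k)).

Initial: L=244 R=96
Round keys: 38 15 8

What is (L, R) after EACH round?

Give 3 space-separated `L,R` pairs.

Round 1 (k=38): L=96 R=179
Round 2 (k=15): L=179 R=228
Round 3 (k=8): L=228 R=148

Answer: 96,179 179,228 228,148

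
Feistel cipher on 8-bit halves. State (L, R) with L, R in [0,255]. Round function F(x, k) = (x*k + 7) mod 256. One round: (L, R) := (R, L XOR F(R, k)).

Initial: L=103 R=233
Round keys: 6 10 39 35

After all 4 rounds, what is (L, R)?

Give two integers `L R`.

Round 1 (k=6): L=233 R=26
Round 2 (k=10): L=26 R=226
Round 3 (k=39): L=226 R=111
Round 4 (k=35): L=111 R=214

Answer: 111 214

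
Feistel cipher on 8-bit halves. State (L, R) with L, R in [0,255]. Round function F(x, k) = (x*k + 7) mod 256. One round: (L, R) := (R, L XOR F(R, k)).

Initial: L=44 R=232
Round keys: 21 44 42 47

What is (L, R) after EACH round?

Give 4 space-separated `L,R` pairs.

Round 1 (k=21): L=232 R=35
Round 2 (k=44): L=35 R=227
Round 3 (k=42): L=227 R=102
Round 4 (k=47): L=102 R=34

Answer: 232,35 35,227 227,102 102,34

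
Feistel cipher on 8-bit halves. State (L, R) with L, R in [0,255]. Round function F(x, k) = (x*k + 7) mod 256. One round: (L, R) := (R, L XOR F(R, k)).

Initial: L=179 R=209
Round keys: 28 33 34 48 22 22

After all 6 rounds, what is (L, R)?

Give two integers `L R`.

Round 1 (k=28): L=209 R=80
Round 2 (k=33): L=80 R=134
Round 3 (k=34): L=134 R=131
Round 4 (k=48): L=131 R=17
Round 5 (k=22): L=17 R=254
Round 6 (k=22): L=254 R=202

Answer: 254 202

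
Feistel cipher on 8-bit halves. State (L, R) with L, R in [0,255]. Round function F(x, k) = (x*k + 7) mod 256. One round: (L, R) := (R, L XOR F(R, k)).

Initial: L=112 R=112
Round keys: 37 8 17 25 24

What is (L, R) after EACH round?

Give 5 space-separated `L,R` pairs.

Answer: 112,71 71,79 79,1 1,111 111,110

Derivation:
Round 1 (k=37): L=112 R=71
Round 2 (k=8): L=71 R=79
Round 3 (k=17): L=79 R=1
Round 4 (k=25): L=1 R=111
Round 5 (k=24): L=111 R=110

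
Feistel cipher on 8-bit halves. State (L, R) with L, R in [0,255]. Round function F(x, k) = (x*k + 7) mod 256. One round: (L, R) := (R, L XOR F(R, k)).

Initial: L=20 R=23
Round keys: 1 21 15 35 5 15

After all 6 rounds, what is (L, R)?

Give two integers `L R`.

Round 1 (k=1): L=23 R=10
Round 2 (k=21): L=10 R=206
Round 3 (k=15): L=206 R=19
Round 4 (k=35): L=19 R=110
Round 5 (k=5): L=110 R=62
Round 6 (k=15): L=62 R=199

Answer: 62 199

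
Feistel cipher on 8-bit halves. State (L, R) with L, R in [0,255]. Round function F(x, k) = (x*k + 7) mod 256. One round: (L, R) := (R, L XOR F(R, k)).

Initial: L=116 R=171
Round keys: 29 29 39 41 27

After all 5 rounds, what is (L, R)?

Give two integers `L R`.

Answer: 20 108

Derivation:
Round 1 (k=29): L=171 R=18
Round 2 (k=29): L=18 R=186
Round 3 (k=39): L=186 R=79
Round 4 (k=41): L=79 R=20
Round 5 (k=27): L=20 R=108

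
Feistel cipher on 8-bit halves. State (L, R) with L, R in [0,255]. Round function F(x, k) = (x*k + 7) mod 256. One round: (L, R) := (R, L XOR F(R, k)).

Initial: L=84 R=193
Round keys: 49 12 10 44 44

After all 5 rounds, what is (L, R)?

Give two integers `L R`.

Round 1 (k=49): L=193 R=172
Round 2 (k=12): L=172 R=214
Round 3 (k=10): L=214 R=207
Round 4 (k=44): L=207 R=77
Round 5 (k=44): L=77 R=140

Answer: 77 140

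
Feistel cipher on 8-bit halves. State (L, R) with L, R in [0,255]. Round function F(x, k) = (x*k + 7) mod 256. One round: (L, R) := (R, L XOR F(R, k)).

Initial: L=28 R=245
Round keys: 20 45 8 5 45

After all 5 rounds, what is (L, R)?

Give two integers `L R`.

Answer: 104 71

Derivation:
Round 1 (k=20): L=245 R=55
Round 2 (k=45): L=55 R=71
Round 3 (k=8): L=71 R=8
Round 4 (k=5): L=8 R=104
Round 5 (k=45): L=104 R=71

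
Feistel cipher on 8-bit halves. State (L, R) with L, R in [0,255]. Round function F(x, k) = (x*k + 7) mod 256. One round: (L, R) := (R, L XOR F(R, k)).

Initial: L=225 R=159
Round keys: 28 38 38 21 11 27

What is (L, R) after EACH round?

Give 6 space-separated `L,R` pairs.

Answer: 159,138 138,28 28,165 165,140 140,174 174,237

Derivation:
Round 1 (k=28): L=159 R=138
Round 2 (k=38): L=138 R=28
Round 3 (k=38): L=28 R=165
Round 4 (k=21): L=165 R=140
Round 5 (k=11): L=140 R=174
Round 6 (k=27): L=174 R=237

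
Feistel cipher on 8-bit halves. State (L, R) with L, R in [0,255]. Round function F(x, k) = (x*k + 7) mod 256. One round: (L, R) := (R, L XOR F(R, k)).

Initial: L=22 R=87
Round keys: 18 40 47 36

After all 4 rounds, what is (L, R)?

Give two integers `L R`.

Round 1 (k=18): L=87 R=51
Round 2 (k=40): L=51 R=168
Round 3 (k=47): L=168 R=236
Round 4 (k=36): L=236 R=159

Answer: 236 159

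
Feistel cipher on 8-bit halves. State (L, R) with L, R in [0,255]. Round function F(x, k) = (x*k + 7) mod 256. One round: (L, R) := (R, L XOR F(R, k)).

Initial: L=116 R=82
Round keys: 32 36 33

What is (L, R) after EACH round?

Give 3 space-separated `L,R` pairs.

Round 1 (k=32): L=82 R=51
Round 2 (k=36): L=51 R=97
Round 3 (k=33): L=97 R=187

Answer: 82,51 51,97 97,187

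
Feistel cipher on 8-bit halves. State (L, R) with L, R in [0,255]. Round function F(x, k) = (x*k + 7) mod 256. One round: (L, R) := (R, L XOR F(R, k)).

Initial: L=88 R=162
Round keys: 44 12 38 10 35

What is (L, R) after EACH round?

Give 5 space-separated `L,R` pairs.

Round 1 (k=44): L=162 R=135
Round 2 (k=12): L=135 R=249
Round 3 (k=38): L=249 R=122
Round 4 (k=10): L=122 R=50
Round 5 (k=35): L=50 R=167

Answer: 162,135 135,249 249,122 122,50 50,167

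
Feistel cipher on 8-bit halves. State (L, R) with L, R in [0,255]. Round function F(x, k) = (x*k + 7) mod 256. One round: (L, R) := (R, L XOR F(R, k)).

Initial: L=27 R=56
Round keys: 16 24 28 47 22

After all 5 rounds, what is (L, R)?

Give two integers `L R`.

Answer: 255 6

Derivation:
Round 1 (k=16): L=56 R=156
Round 2 (k=24): L=156 R=159
Round 3 (k=28): L=159 R=247
Round 4 (k=47): L=247 R=255
Round 5 (k=22): L=255 R=6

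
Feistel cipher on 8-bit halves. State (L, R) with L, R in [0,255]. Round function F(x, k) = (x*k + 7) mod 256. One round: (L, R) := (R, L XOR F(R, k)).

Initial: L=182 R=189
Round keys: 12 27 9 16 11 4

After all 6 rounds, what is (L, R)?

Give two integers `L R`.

Round 1 (k=12): L=189 R=85
Round 2 (k=27): L=85 R=67
Round 3 (k=9): L=67 R=55
Round 4 (k=16): L=55 R=52
Round 5 (k=11): L=52 R=116
Round 6 (k=4): L=116 R=227

Answer: 116 227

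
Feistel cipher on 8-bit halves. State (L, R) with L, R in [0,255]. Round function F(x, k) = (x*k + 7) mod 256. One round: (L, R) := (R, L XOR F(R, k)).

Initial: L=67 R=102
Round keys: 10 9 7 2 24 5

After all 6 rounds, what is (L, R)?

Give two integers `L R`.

Round 1 (k=10): L=102 R=64
Round 2 (k=9): L=64 R=33
Round 3 (k=7): L=33 R=174
Round 4 (k=2): L=174 R=66
Round 5 (k=24): L=66 R=153
Round 6 (k=5): L=153 R=70

Answer: 153 70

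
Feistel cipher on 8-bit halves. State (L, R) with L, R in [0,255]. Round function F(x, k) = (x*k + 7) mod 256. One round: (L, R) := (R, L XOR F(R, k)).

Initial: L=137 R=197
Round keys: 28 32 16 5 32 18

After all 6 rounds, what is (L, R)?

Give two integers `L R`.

Answer: 122 33

Derivation:
Round 1 (k=28): L=197 R=26
Round 2 (k=32): L=26 R=130
Round 3 (k=16): L=130 R=61
Round 4 (k=5): L=61 R=186
Round 5 (k=32): L=186 R=122
Round 6 (k=18): L=122 R=33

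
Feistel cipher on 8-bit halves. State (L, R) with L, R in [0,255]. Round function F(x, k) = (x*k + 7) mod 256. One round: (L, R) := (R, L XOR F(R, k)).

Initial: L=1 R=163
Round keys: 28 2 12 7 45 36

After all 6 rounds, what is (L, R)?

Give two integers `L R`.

Answer: 212 61

Derivation:
Round 1 (k=28): L=163 R=218
Round 2 (k=2): L=218 R=24
Round 3 (k=12): L=24 R=253
Round 4 (k=7): L=253 R=234
Round 5 (k=45): L=234 R=212
Round 6 (k=36): L=212 R=61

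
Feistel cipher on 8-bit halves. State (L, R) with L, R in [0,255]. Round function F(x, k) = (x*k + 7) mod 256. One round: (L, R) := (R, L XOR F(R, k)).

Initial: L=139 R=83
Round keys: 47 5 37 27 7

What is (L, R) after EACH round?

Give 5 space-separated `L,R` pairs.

Round 1 (k=47): L=83 R=207
Round 2 (k=5): L=207 R=65
Round 3 (k=37): L=65 R=163
Round 4 (k=27): L=163 R=121
Round 5 (k=7): L=121 R=245

Answer: 83,207 207,65 65,163 163,121 121,245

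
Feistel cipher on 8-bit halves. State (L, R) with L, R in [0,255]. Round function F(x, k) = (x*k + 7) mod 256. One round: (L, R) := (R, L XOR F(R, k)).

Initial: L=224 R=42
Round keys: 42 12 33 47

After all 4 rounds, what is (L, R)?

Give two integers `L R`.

Round 1 (k=42): L=42 R=11
Round 2 (k=12): L=11 R=161
Round 3 (k=33): L=161 R=195
Round 4 (k=47): L=195 R=117

Answer: 195 117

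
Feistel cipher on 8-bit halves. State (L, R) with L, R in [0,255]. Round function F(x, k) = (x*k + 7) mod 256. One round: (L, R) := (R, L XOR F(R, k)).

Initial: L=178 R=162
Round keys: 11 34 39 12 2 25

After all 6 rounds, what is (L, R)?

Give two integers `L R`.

Answer: 200 51

Derivation:
Round 1 (k=11): L=162 R=79
Round 2 (k=34): L=79 R=39
Round 3 (k=39): L=39 R=183
Round 4 (k=12): L=183 R=188
Round 5 (k=2): L=188 R=200
Round 6 (k=25): L=200 R=51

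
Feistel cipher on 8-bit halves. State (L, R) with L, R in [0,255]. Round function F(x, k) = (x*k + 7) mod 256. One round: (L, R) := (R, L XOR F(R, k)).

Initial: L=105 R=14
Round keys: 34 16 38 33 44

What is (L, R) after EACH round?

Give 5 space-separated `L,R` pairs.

Round 1 (k=34): L=14 R=138
Round 2 (k=16): L=138 R=169
Round 3 (k=38): L=169 R=151
Round 4 (k=33): L=151 R=215
Round 5 (k=44): L=215 R=108

Answer: 14,138 138,169 169,151 151,215 215,108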